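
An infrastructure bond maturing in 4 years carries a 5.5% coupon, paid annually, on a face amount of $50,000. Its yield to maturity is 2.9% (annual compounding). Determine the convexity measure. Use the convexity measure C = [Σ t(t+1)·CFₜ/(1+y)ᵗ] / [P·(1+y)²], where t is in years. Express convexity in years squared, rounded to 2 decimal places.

17.09

With y = 0.029:
  t   CF        PV=CF/(1+0.029)^t    t·PV        t(t+1)·PV
  1     2,750.00     2,672.4976     2,672.4976       5,344.9951
  2     2,750.00     2,597.1794     5,194.3587      15,583.0762
  3     2,750.00     2,523.9838     7,571.9515      30,287.8060
  4    52,750.00    47,050.1449   188,200.5795     941,002.8973
  Σ                 54,843.8056   203,639.3873     992,218.7747
P = 54,843.8056.
Convexity = Σ t(t+1)·PV / [P·(1+y)²] = 992,218.7747 / (54,843.8056 × 1.058841) = 17.08634.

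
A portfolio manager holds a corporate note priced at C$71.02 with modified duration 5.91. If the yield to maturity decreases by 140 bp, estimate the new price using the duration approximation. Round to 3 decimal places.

Duration approximation: ΔP/P ≈ -D_mod · Δy = -5.91 × (-0.014) = +0.082740.
New price ≈ 71.02 × (1 + 0.082740) = 76.8961948.

C$76.896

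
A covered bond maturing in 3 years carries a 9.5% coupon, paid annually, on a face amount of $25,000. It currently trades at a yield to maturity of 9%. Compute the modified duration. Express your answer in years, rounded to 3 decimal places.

Periodic yield y = 0.09. First find Macaulay duration:
  t   CF        PV=CF/(1+0.09)^t    t·PV
  1     2,375.00     2,178.8991     2,178.8991
  2     2,375.00     1,998.9900     3,997.9800
  3    27,375.00    21,138.5228    63,415.5683
  Σ                 25,316.4118    69,592.4474
P = 25,316.4118; Macaulay duration = 69,592.4474 / 25,316.4118 = 2.74891 years.
Modified duration = D_Mac / (1 + y) = 2.74891 / 1.09 = 2.52193 years.

2.522 years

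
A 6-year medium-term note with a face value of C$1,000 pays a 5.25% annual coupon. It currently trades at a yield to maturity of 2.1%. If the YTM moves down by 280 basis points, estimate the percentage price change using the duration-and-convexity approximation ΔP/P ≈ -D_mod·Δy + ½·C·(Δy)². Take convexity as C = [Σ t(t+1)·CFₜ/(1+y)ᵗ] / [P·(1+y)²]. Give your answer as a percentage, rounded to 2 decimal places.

With y = 0.021:
  t   CF        PV=CF/(1+0.021)^t    t·PV        t(t+1)·PV
  1        52.50        51.4202        51.4202         102.8404
  2        52.50        50.3626       100.7251         302.1754
  3        52.50        49.3267       147.9801         591.9204
  4        52.50        48.3121       193.2486         966.2429
  5        52.50        47.3185       236.5923       1,419.5538
  6     1,052.50       929.1111     5,574.6666      39,022.6665
  Σ                  1,175.8512     6,304.6329      42,405.3994
P = 1,175.8512; D_Mac = 5.36176 yrs; D_mod = 5.25148 yrs; C = 34.59532.
Duration effect: -5.25148 × (-0.028) = +0.147041
Convexity effect: 0.5 × 34.59532 × (-0.028)² = +0.0135614
ΔP/P ≈ +0.147041 + 0.0135614 = +0.160603 = +16.0603%.

+16.06%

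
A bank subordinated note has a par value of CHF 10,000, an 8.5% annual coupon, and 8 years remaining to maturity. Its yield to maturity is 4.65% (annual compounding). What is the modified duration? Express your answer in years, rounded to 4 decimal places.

6.0552 years

Periodic yield y = 0.0465. First find Macaulay duration:
  t   CF        PV=CF/(1+0.0465)^t    t·PV
  1       850.00       812.2312       812.2312
  2       850.00       776.1407     1,552.2814
  3       850.00       741.6538     2,224.9614
  4       850.00       708.6993     2,834.7971
  5       850.00       677.2091     3,386.0453
  6       850.00       647.1181     3,882.7084
  7       850.00       618.3641     4,328.5490
  8    10,850.00     7,542.5097    60,340.0775
  Σ                 12,523.9260    79,361.6515
P = 12,523.9260; Macaulay duration = 79,361.6515 / 12,523.9260 = 6.33680 years.
Modified duration = D_Mac / (1 + y) = 6.33680 / 1.0465 = 6.05523 years.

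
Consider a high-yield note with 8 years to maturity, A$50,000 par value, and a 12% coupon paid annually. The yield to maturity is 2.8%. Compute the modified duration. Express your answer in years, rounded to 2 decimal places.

Periodic yield y = 0.028. First find Macaulay duration:
  t   CF        PV=CF/(1+0.028)^t    t·PV
  1     6,000.00     5,836.5759     5,836.5759
  2     6,000.00     5,677.6030    11,355.2060
  3     6,000.00     5,522.9601    16,568.8803
  4     6,000.00     5,372.5293    21,490.1172
  5     6,000.00     5,226.1958    26,130.9790
  6     6,000.00     5,083.8481    30,503.0884
  7     6,000.00     4,945.3775    34,617.6424
  8    56,000.00    44,899.6659   359,197.3275
  Σ                 82,564.7556   505,699.8166
P = 82,564.7556; Macaulay duration = 505,699.8166 / 82,564.7556 = 6.12489 years.
Modified duration = D_Mac / (1 + y) = 6.12489 / 1.028 = 5.95806 years.

5.96 years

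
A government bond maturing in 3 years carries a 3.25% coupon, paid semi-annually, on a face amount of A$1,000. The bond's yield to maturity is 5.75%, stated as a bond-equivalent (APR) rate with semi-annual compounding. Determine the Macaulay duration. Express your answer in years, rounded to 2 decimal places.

Periodic yield y = 0.02875. Discount each cash flow and weight by its period:
  t   CF        PV=CF/(1+0.02875)^t    t·PV
  1        16.25        15.7959        15.7959
  2        16.25        15.3544        30.7089
  3        16.25        14.9253        44.7760
  4        16.25        14.5082        58.0329
  5        16.25        14.1028        70.5138
  6     1,016.25       857.3171     5,143.9024
  Σ                    932.0037     5,363.7298
Price P = Σ PV = 932.0037.
Macaulay duration = Σ(t·PV) / P = 5,363.7298 / 932.0037 = 5.75505 half-year periods.
In years: 5.75505 / 2 = 2.87753 years.

2.88 years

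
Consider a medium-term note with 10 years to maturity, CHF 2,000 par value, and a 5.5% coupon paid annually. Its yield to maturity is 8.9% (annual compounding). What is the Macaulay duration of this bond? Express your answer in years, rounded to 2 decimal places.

Periodic yield y = 0.089. Discount each cash flow and weight by its year:
  t   CF        PV=CF/(1+0.089)^t    t·PV
  1       110.00       101.0101       101.0101
  2       110.00        92.7549       185.5098
  3       110.00        85.1744       255.5232
  4       110.00        78.2134       312.8536
  5       110.00        71.8213       359.1065
  6       110.00        65.9516       395.7097
  7       110.00        60.5616       423.9314
  8       110.00        55.6121       444.8972
  9       110.00        51.0672       459.6045
  10    2,110.00       899.5052     8,995.0516
  Σ                  1,561.6718    11,933.1975
Price P = Σ PV = 1,561.6718.
Macaulay duration = Σ(t·PV) / P = 11,933.1975 / 1,561.6718 = 7.64130 years.

7.64 years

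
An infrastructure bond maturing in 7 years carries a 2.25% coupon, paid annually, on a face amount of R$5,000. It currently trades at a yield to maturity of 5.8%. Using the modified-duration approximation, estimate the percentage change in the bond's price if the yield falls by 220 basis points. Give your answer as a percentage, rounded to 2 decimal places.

Periodic yield y = 0.058. Modified duration first:
  t   CF        PV=CF/(1+0.058)^t    t·PV
  1       112.50       106.3327       106.3327
  2       112.50       100.5035       201.0070
  3       112.50        94.9939       284.9816
  4       112.50        89.7863       359.1450
  5       112.50        84.8641       424.3207
  6       112.50        80.2118       481.2711
  7     5,112.50     3,445.3524    24,117.4667
  Σ                  4,002.0447    25,974.5247
P = 4,002.0447; D_Mac = 6.49031 yrs; D_mod = 6.49031/(1+0.058) = 6.13451 yrs.
ΔP/P ≈ -D_mod · Δy = -6.13451 × (-0.022) = +0.134959 = +13.4959%.

+13.50%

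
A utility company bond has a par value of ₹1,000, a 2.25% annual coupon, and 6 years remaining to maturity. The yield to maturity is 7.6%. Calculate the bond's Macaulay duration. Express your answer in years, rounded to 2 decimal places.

5.62 years

Periodic yield y = 0.076. Discount each cash flow and weight by its year:
  t   CF        PV=CF/(1+0.076)^t    t·PV
  1        22.50        20.9108        20.9108
  2        22.50        19.4338        38.8676
  3        22.50        18.0612        54.1835
  4        22.50        16.7855        67.1419
  5        22.50        15.5999        77.9994
  6     1,022.50       658.8548     3,953.1286
  Σ                    749.6459     4,212.2317
Price P = Σ PV = 749.6459.
Macaulay duration = Σ(t·PV) / P = 4,212.2317 / 749.6459 = 5.61896 years.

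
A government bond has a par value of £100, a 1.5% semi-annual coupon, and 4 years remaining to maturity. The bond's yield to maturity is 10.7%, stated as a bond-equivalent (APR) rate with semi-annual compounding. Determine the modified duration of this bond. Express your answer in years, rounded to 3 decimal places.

Periodic yield y = 0.0535. First find Macaulay duration:
  t   CF        PV=CF/(1+0.0535)^t    t·PV
  1         0.75         0.7119         0.7119
  2         0.75         0.6758         1.3515
  3         0.75         0.6414         1.9243
  4         0.75         0.6089         2.4355
  5         0.75         0.5779         2.8897
  6         0.75         0.5486         3.2916
  7         0.75         0.5207         3.6452
  8       100.75        66.4001       531.2008
  Σ                     70.6854       547.4505
P = 70.6854; Macaulay duration = 547.4505 / 70.6854 = 7.74489 half-year periods = 3.87245 years.
Modified duration = D_Mac / (1 + y) = 3.87245 / 1.0535 = 3.67579 years.

3.676 years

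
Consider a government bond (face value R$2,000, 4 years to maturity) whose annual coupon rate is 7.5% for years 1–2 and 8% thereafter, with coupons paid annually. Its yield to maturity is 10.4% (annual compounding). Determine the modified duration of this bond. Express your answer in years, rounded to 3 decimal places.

3.241 years

Periodic yield y = 0.104. First find Macaulay duration:
  t   CF        PV=CF/(1+0.104)^t    t·PV
  1       150.00       135.8696       135.8696
  2       150.00       123.0703       246.1405
  3       160.00       118.9085       356.7254
  4     2,160.00     1,454.0437     5,816.1748
  Σ                  1,831.8920     6,554.9102
P = 1,831.8920; Macaulay duration = 6,554.9102 / 1,831.8920 = 3.57822 years.
Modified duration = D_Mac / (1 + y) = 3.57822 / 1.104 = 3.24114 years.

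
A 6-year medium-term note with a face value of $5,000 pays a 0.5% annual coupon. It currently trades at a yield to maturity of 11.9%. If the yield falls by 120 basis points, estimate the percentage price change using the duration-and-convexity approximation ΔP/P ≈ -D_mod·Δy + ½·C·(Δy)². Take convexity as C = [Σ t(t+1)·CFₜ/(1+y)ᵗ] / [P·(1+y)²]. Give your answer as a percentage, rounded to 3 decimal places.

+6.552%

With y = 0.119:
  t   CF        PV=CF/(1+0.119)^t    t·PV        t(t+1)·PV
  1        25.00        22.3414        22.3414          44.6828
  2        25.00        19.9655        39.9310         119.7929
  3        25.00        17.8423        53.5268         214.1071
  4        25.00        15.9448        63.7793         318.8964
  5        25.00        14.2492        71.2459         427.4751
  6     5,025.00     2,559.5024    15,357.0146     107,499.1022
  Σ                  2,649.8455    15,607.8389     108,624.0565
P = 2,649.8455; D_Mac = 5.89009 yrs; D_mod = 5.26371 yrs; C = 32.73748.
Duration effect: -5.26371 × (-0.012) = +0.063165
Convexity effect: 0.5 × 32.73748 × (-0.012)² = +0.0023571
ΔP/P ≈ +0.063165 + 0.0023571 = +0.065522 = +6.5522%.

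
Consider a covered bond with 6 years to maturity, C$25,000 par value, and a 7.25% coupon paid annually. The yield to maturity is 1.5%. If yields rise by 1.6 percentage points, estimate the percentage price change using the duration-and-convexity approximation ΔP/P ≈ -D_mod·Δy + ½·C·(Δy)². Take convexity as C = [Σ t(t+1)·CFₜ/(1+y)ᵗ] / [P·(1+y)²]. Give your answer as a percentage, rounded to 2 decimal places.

-7.78%

With y = 0.015:
  t   CF        PV=CF/(1+0.015)^t    t·PV        t(t+1)·PV
  1     1,812.50     1,785.7143     1,785.7143       3,571.4286
  2     1,812.50     1,759.3244     3,518.6488      10,555.9465
  3     1,812.50     1,733.3246     5,199.9737      20,799.8946
  4     1,812.50     1,707.7089     6,830.8357      34,154.1783
  5     1,812.50     1,682.4718     8,412.3592      50,474.1552
  6    26,812.50    24,521.1625   147,126.9752   1,029,888.8265
  Σ                 33,189.7066   172,874.5069   1,149,444.4298
P = 33,189.7066; D_Mac = 5.20868 yrs; D_mod = 5.13170 yrs; C = 33.61650.
Duration effect: -5.13170 × (+0.016) = -0.082107
Convexity effect: 0.5 × 33.61650 × (0.016)² = +0.0043029
ΔP/P ≈ -0.082107 + 0.0043029 = -0.077804 = -7.7804%.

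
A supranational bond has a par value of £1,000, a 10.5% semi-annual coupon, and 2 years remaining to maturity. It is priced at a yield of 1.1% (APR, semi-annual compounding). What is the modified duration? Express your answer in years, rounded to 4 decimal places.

1.8581 years

Periodic yield y = 0.0055. First find Macaulay duration:
  t   CF        PV=CF/(1+0.0055)^t    t·PV
  1        52.50        52.2128        52.2128
  2        52.50        51.9272       103.8545
  3        52.50        51.6432       154.9296
  4     1,052.50     1,029.6599     4,118.6396
  Σ                  1,185.4432     4,429.6365
P = 1,185.4432; Macaulay duration = 4,429.6365 / 1,185.4432 = 3.73669 half-year periods = 1.86835 years.
Modified duration = D_Mac / (1 + y) = 1.86835 / 1.0055 = 1.85813 years.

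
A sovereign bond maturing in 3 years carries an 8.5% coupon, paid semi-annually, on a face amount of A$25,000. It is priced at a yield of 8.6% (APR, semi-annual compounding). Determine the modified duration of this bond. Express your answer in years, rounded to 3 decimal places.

Periodic yield y = 0.043. First find Macaulay duration:
  t   CF        PV=CF/(1+0.043)^t    t·PV
  1     1,062.50     1,018.6961     1,018.6961
  2     1,062.50       976.6981     1,953.3961
  3     1,062.50       936.4315     2,809.2945
  4     1,062.50       897.8250     3,591.3001
  5     1,062.50       860.8102     4,304.0509
  6    26,062.50    20,244.6476   121,467.8857
  Σ                 24,935.1084   135,144.6234
P = 24,935.1084; Macaulay duration = 135,144.6234 / 24,935.1084 = 5.41985 half-year periods = 2.70993 years.
Modified duration = D_Mac / (1 + y) = 2.70993 / 1.043 = 2.59820 years.

2.598 years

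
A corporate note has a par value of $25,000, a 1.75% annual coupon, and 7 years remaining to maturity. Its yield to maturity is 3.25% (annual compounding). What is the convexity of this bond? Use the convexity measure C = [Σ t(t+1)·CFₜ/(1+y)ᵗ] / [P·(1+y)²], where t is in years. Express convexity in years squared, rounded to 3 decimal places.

48.829

With y = 0.0325:
  t   CF        PV=CF/(1+0.0325)^t    t·PV        t(t+1)·PV
  1       437.50       423.7288       423.7288         847.4576
  2       437.50       410.3911       820.7822       2,462.3466
  3       437.50       397.4732     1,192.4197       4,769.6787
  4       437.50       384.9620     1,539.8478       7,699.2392
  5       437.50       372.8445     1,864.2226      11,185.3354
  6       437.50       361.1085     2,166.6509      15,166.5564
  7    25,437.50    20,334.9919   142,344.9435   1,138,759.5478
  Σ                 22,685.5000   150,352.5955   1,180,890.1617
P = 22,685.5000.
Convexity = Σ t(t+1)·PV / [P·(1+y)²] = 1,180,890.1617 / (22,685.5000 × 1.066056) = 48.82936.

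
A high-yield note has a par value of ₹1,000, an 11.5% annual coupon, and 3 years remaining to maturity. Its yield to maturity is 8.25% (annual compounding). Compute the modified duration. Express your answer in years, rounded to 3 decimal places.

2.507 years

Periodic yield y = 0.0825. First find Macaulay duration:
  t   CF        PV=CF/(1+0.0825)^t    t·PV
  1       115.00       106.2356       106.2356
  2       115.00        98.1391       196.2782
  3     1,115.00       879.0046     2,637.0138
  Σ                  1,083.3793     2,939.5276
P = 1,083.3793; Macaulay duration = 2,939.5276 / 1,083.3793 = 2.71330 years.
Modified duration = D_Mac / (1 + y) = 2.71330 / 1.0825 = 2.50651 years.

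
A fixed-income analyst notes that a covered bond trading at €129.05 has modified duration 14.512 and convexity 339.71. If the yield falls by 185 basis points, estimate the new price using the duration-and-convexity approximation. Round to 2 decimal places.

€171.20

Duration effect: -D_mod·Δy = -14.512 × (-0.0185) = +0.268472
Convexity effect: ½·C·(Δy)² = 0.5 × 339.71 × (-0.0185)² = +0.05813287375
ΔP/P ≈ +0.268472 + 0.05813287375 = +0.32660487375
New price ≈ 129.05 × (1 + 0.32660487375) = 171.1983589574375.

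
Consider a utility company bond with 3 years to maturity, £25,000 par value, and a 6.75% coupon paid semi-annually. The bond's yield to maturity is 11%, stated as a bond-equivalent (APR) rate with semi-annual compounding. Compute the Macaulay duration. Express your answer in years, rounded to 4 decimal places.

2.7495 years

Periodic yield y = 0.055. Discount each cash flow and weight by its period:
  t   CF        PV=CF/(1+0.055)^t    t·PV
  1       843.75       799.7630       799.7630
  2       843.75       758.0692     1,516.1385
  3       843.75       718.5490     2,155.6471
  4       843.75       681.0891     2,724.3565
  5       843.75       645.5821     3,227.9106
  6    25,843.75    18,743.0720   112,458.4320
  Σ                 22,346.1245   122,882.2476
Price P = Σ PV = 22,346.1245.
Macaulay duration = Σ(t·PV) / P = 122,882.2476 / 22,346.1245 = 5.49904 half-year periods.
In years: 5.49904 / 2 = 2.74952 years.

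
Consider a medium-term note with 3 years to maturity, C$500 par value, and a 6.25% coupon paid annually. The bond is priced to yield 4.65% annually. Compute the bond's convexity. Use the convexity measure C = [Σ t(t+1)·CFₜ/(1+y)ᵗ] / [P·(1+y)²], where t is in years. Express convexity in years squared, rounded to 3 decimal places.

With y = 0.0465:
  t   CF        PV=CF/(1+0.0465)^t    t·PV        t(t+1)·PV
  1        31.25        29.8614        29.8614          59.7229
  2        31.25        28.5346        57.0692         171.2075
  3       531.25       463.5336     1,390.6009       5,562.4035
  Σ                    521.9297     1,477.5315       5,793.3339
P = 521.9297.
Convexity = Σ t(t+1)·PV / [P·(1+y)²] = 5,793.3339 / (521.9297 × 1.095162) = 10.13534.

10.135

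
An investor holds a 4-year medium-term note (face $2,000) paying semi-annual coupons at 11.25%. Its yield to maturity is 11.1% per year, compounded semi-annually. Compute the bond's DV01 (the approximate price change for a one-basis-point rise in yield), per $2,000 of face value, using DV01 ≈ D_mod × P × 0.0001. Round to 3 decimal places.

$0.634

Periodic yield y = 0.0555.
  t   CF        PV=CF/(1+0.0555)^t    t·PV
  1       112.50       106.5846       106.5846
  2       112.50       100.9802       201.9603
  3       112.50        95.6704       287.0113
  4       112.50        90.6399       362.5597
  5       112.50        85.8739       429.3696
  6       112.50        81.3585       488.1512
  7       112.50        77.0806       539.5639
  8     2,112.50     1,371.2948    10,970.3581
  Σ                  2,009.4829    13,385.5588
P = 2,009.4829; D_Mac = 6.66120 half-year periods = 3.33060 yrs; D_mod = 3.15547 yrs.
DV01 ≈ 3.15547 × 2,009.4829 × 0.0001 = 0.634086.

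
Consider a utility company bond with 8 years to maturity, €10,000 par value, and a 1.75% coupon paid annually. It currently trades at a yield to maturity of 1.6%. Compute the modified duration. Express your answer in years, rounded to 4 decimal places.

Periodic yield y = 0.016. First find Macaulay duration:
  t   CF        PV=CF/(1+0.016)^t    t·PV
  1       175.00       172.2441       172.2441
  2       175.00       169.5316       339.0632
  3       175.00       166.8618       500.5854
  4       175.00       164.2341       656.9362
  5       175.00       161.6477       808.2385
  6       175.00       159.1021       954.6124
  7       175.00       156.5965     1,096.1756
  8    10,175.00     8,961.5835    71,692.6678
  Σ                 10,111.8013    76,220.5231
P = 10,111.8013; Macaulay duration = 76,220.5231 / 10,111.8013 = 7.53778 years.
Modified duration = D_Mac / (1 + y) = 7.53778 / 1.016 = 7.41907 years.

7.4191 years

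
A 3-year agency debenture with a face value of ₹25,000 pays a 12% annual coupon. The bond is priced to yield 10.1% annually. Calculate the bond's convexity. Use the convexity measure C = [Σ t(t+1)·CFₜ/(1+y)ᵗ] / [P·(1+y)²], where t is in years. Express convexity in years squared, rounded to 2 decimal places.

With y = 0.101:
  t   CF        PV=CF/(1+0.101)^t    t·PV        t(t+1)·PV
  1     3,000.00     2,724.7956     2,724.7956       5,449.5913
  2     3,000.00     2,474.8371     4,949.6742      14,849.0226
  3    28,000.00    20,979.5455    62,938.6364     251,754.5454
  Σ                 26,179.1782    70,613.1062     272,053.1593
P = 26,179.1782.
Convexity = Σ t(t+1)·PV / [P·(1+y)²] = 272,053.1593 / (26,179.1782 × 1.212201) = 8.57281.

8.57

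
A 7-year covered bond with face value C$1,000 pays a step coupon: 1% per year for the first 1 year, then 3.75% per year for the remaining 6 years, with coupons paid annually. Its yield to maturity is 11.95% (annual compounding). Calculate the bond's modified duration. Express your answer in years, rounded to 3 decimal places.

5.593 years

Periodic yield y = 0.1195. First find Macaulay duration:
  t   CF        PV=CF/(1+0.1195)^t    t·PV
  1        10.00         8.9326         8.9326
  2        37.50        29.9215        59.8430
  3        37.50        26.7275        80.1826
  4        37.50        23.8745        95.4981
  5        37.50        21.3261       106.6303
  6        37.50        19.0496       114.2978
  7     1,037.50       470.7815     3,295.4707
  Σ                    600.6133     3,760.8552
P = 600.6133; Macaulay duration = 3,760.8552 / 600.6133 = 6.26169 years.
Modified duration = D_Mac / (1 + y) = 6.26169 / 1.1195 = 5.59329 years.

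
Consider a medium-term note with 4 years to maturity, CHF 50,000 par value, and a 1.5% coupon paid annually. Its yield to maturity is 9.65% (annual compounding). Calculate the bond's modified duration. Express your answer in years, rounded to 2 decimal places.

3.55 years

Periodic yield y = 0.0965. First find Macaulay duration:
  t   CF        PV=CF/(1+0.0965)^t    t·PV
  1       750.00       683.9945       683.9945
  2       750.00       623.7980     1,247.5960
  3       750.00       568.8992     1,706.6977
  4    50,750.00    35,107.6292   140,430.5167
  Σ                 36,984.3210   144,068.8050
P = 36,984.3210; Macaulay duration = 144,068.8050 / 36,984.3210 = 3.89540 years.
Modified duration = D_Mac / (1 + y) = 3.89540 / 1.0965 = 3.55258 years.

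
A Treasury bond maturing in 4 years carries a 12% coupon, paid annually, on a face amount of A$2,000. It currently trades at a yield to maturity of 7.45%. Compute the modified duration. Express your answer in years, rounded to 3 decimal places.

3.206 years

Periodic yield y = 0.0745. First find Macaulay duration:
  t   CF        PV=CF/(1+0.0745)^t    t·PV
  1       240.00       223.3597       223.3597
  2       240.00       207.8732       415.7463
  3       240.00       193.4604       580.3811
  4     2,240.00     1,680.4374     6,721.7496
  Σ                  2,305.1306     7,941.2367
P = 2,305.1306; Macaulay duration = 7,941.2367 / 2,305.1306 = 3.44503 years.
Modified duration = D_Mac / (1 + y) = 3.44503 / 1.0745 = 3.20617 years.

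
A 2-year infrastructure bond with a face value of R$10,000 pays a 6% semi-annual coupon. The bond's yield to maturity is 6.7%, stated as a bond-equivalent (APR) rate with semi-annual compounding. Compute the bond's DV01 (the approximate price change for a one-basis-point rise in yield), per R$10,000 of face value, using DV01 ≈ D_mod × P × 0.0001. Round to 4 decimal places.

R$1.8278

Periodic yield y = 0.0335.
  t   CF        PV=CF/(1+0.0335)^t    t·PV
  1       300.00       290.2758       290.2758
  2       300.00       280.8667       561.7335
  3       300.00       271.7627       815.2880
  4    10,300.00     9,028.0780    36,112.3119
  Σ                  9,870.9831    37,779.6091
P = 9,870.9831; D_Mac = 3.82734 half-year periods = 1.91367 yrs; D_mod = 1.85164 yrs.
DV01 ≈ 1.85164 × 9,870.9831 × 0.0001 = 1.827751.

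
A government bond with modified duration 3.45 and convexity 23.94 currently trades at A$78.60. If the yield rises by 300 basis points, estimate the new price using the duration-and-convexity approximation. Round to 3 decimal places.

Duration effect: -D_mod·Δy = -3.45 × (+0.03) = -0.103500
Convexity effect: ½·C·(Δy)² = 0.5 × 23.94 × (0.03)² = +0.0107730
ΔP/P ≈ -0.103500 + 0.0107730 = -0.092727
New price ≈ 78.60 × (1 - 0.092727) = 71.3116578.

A$71.312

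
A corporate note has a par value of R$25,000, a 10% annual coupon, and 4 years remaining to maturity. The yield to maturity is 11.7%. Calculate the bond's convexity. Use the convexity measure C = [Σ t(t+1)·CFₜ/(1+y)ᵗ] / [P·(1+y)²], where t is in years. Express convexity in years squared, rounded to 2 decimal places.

13.23

With y = 0.117:
  t   CF        PV=CF/(1+0.117)^t    t·PV        t(t+1)·PV
  1     2,500.00     2,238.1379     2,238.1379       4,476.2757
  2     2,500.00     2,003.7044     4,007.4089      12,022.2267
  3     2,500.00     1,793.8267     5,381.4802      21,525.9207
  4    27,500.00    17,665.2587    70,661.0347     353,305.1736
  Σ                 23,700.9277    82,288.0617     391,329.5967
P = 23,700.9277.
Convexity = Σ t(t+1)·PV / [P·(1+y)²] = 391,329.5967 / (23,700.9277 × 1.247689) = 13.23339.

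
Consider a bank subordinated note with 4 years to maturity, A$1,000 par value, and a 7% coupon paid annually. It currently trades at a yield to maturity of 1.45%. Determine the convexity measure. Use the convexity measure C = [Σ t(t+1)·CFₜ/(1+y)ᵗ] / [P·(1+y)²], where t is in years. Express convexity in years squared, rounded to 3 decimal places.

17.247

With y = 0.0145:
  t   CF        PV=CF/(1+0.0145)^t    t·PV        t(t+1)·PV
  1        70.00        68.9995        68.9995         137.9990
  2        70.00        68.0133       136.0266         408.0799
  3        70.00        67.0412       201.1236         804.4946
  4     1,070.00     1,010.1261     4,040.5042      20,202.5210
  Σ                  1,214.1801     4,446.6540      21,553.0945
P = 1,214.1801.
Convexity = Σ t(t+1)·PV / [P·(1+y)²] = 21,553.0945 / (1,214.1801 × 1.029210) = 17.24735.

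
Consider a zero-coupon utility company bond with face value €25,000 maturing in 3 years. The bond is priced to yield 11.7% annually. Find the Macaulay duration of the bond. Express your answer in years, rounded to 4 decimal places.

A zero-coupon bond has a single cash flow at maturity, so its Macaulay duration equals its maturity: 3 years.

3.0000 years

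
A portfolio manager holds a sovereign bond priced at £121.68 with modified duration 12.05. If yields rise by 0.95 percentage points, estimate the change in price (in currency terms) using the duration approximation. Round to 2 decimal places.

Duration approximation: ΔP/P ≈ -D_mod · Δy = -12.05 × (+0.0095) = -0.114475.
ΔP ≈ 121.68 × (-0.114475) = -13.929318.

-£13.93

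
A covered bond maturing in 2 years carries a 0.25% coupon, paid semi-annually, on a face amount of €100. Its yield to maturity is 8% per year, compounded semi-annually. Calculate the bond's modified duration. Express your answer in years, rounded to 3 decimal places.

Periodic yield y = 0.04. First find Macaulay duration:
  t   CF        PV=CF/(1+0.04)^t    t·PV
  1        0.125         0.1202         0.1202
  2        0.125         0.1156         0.2311
  3        0.125         0.1111         0.3334
  4      100.125        85.5873       342.3491
  Σ                     85.9342       343.0338
P = 85.9342; Macaulay duration = 343.0338 / 85.9342 = 3.99182 half-year periods = 1.99591 years.
Modified duration = D_Mac / (1 + y) = 1.99591 / 1.04 = 1.91914 years.

1.919 years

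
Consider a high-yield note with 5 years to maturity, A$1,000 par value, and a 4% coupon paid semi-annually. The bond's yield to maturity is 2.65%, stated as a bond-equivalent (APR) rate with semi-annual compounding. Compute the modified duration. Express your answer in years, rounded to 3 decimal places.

4.536 years

Periodic yield y = 0.01325. First find Macaulay duration:
  t   CF        PV=CF/(1+0.01325)^t    t·PV
  1        20.00        19.7385        19.7385
  2        20.00        19.4804        38.9607
  3        20.00        19.2256        57.6768
  4        20.00        18.9742        75.8968
  5        20.00        18.7261        93.6304
  6        20.00        18.4812       110.8872
  7        20.00        18.2395       127.6767
  8        20.00        18.0010       144.0082
  9        20.00        17.7656       159.8906
  10    1,020.00       894.1987     8,941.9873
  Σ                  1,062.8308     9,770.3532
P = 1,062.8308; Macaulay duration = 9,770.3532 / 1,062.8308 = 9.19276 half-year periods = 4.59638 years.
Modified duration = D_Mac / (1 + y) = 4.59638 / 1.01325 = 4.53628 years.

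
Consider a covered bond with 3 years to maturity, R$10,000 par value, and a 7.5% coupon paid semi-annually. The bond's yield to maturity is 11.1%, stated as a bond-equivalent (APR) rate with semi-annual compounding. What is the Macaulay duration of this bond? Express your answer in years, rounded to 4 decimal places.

Periodic yield y = 0.0555. Discount each cash flow and weight by its period:
  t   CF        PV=CF/(1+0.0555)^t    t·PV
  1       375.00       355.2819       355.2819
  2       375.00       336.6005       673.2011
  3       375.00       318.9015       956.7045
  4       375.00       302.1331     1,208.5324
  5       375.00       286.2464     1,431.2322
  6    10,375.00     7,503.0645    45,018.3870
  Σ                  9,102.2279    49,643.3389
Price P = Σ PV = 9,102.2279.
Macaulay duration = Σ(t·PV) / P = 49,643.3389 / 9,102.2279 = 5.45398 half-year periods.
In years: 5.45398 / 2 = 2.72699 years.

2.7270 years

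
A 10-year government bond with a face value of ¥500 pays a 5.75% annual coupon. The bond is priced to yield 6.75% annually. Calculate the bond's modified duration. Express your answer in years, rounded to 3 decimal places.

Periodic yield y = 0.0675. First find Macaulay duration:
  t   CF        PV=CF/(1+0.0675)^t    t·PV
  1        28.75        26.9321        26.9321
  2        28.75        25.2291        50.4582
  3        28.75        23.6338        70.9015
  4        28.75        22.1394        88.5577
  5        28.75        20.7395       103.6975
  6        28.75        19.4281       116.5687
  7        28.75        18.1996       127.3974
  8        28.75        17.0488       136.3907
  9        28.75        15.9708       143.7373
  10      528.75       275.1513     2,751.5128
  Σ                    464.4726     3,616.1540
P = 464.4726; Macaulay duration = 3,616.1540 / 464.4726 = 7.78550 years.
Modified duration = D_Mac / (1 + y) = 7.78550 / 1.0675 = 7.29321 years.

7.293 years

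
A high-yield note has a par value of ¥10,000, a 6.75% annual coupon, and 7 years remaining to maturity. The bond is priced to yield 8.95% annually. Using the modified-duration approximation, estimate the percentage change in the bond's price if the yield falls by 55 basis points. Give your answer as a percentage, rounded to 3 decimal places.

Periodic yield y = 0.0895. Modified duration first:
  t   CF        PV=CF/(1+0.0895)^t    t·PV
  1       675.00       619.5503       619.5503
  2       675.00       568.6556     1,137.3112
  3       675.00       521.9418     1,565.8254
  4       675.00       479.0654     1,916.2617
  5       675.00       439.7113     2,198.5564
  6       675.00       403.5900     2,421.5398
  7    10,675.00     5,858.3760    41,008.6320
  Σ                  8,890.8903    50,867.6767
P = 8,890.8903; D_Mac = 5.72133 yrs; D_mod = 5.72133/(1+0.0895) = 5.25133 yrs.
ΔP/P ≈ -D_mod · Δy = -5.25133 × (-0.0055) = +0.028882 = +2.8882%.

+2.888%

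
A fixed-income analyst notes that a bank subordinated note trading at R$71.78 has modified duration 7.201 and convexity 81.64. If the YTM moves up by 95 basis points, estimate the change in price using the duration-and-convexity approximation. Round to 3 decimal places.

Duration effect: -D_mod·Δy = -7.201 × (+0.0095) = -0.0684095
Convexity effect: ½·C·(Δy)² = 0.5 × 81.64 × (0.0095)² = +0.003684005
ΔP/P ≈ -0.0684095 + 0.003684005 = -0.064725495
ΔP ≈ 71.78 × (-0.064725495) = -4.6459960311.

-R$4.646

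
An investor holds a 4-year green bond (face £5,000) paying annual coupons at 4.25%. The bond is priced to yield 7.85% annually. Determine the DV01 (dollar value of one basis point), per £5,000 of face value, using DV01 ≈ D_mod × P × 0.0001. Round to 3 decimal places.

£1.528

Periodic yield y = 0.0785.
  t   CF        PV=CF/(1+0.0785)^t    t·PV
  1       212.50       197.0329       197.0329
  2       212.50       182.6916       365.3832
  3       212.50       169.3942       508.1825
  4     5,212.50     3,852.7025    15,410.8098
  Σ                  4,401.8212    16,481.4085
P = 4,401.8212; D_Mac = 3.74422 yrs; D_mod = 3.47170 yrs.
DV01 ≈ 3.47170 × 4,401.8212 × 0.0001 = 1.528179.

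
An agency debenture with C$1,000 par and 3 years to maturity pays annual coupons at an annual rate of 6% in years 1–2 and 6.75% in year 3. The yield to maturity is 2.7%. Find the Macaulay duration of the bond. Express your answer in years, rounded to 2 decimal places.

2.84 years

Periodic yield y = 0.027. Discount each cash flow and weight by its year:
  t   CF        PV=CF/(1+0.027)^t    t·PV
  1        60.00        58.4226        58.4226
  2        60.00        56.8867       113.7733
  3     1,067.50       985.4998     2,956.4995
  Σ                  1,100.8091     3,128.6954
Price P = Σ PV = 1,100.8091.
Macaulay duration = Σ(t·PV) / P = 3,128.6954 / 1,100.8091 = 2.84218 years.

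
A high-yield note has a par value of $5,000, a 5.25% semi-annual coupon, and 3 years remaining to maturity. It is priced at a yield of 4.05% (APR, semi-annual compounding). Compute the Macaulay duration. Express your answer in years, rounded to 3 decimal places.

Periodic yield y = 0.02025. Discount each cash flow and weight by its period:
  t   CF        PV=CF/(1+0.02025)^t    t·PV
  1       131.25       128.6449       128.6449
  2       131.25       126.0916       252.1832
  3       131.25       123.5889       370.7667
  4       131.25       121.1359       484.5436
  5       131.25       118.7316       593.6580
  6     5,131.25     4,549.7083    27,298.2498
  Σ                  5,167.9012    29,128.0463
Price P = Σ PV = 5,167.9012.
Macaulay duration = Σ(t·PV) / P = 29,128.0463 / 5,167.9012 = 5.63634 half-year periods.
In years: 5.63634 / 2 = 2.81817 years.

2.818 years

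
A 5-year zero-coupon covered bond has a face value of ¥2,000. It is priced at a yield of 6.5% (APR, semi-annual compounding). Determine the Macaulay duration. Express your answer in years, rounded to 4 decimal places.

5.0000 years

A zero-coupon bond has a single cash flow at maturity, so its Macaulay duration equals its maturity: 5 years.
(Equivalently: 10 semi-annual periods ÷ 2 = 5 years.)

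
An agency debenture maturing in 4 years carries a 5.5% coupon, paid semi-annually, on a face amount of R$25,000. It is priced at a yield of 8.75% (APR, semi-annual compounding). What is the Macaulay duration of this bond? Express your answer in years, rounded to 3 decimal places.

3.620 years

Periodic yield y = 0.04375. Discount each cash flow and weight by its period:
  t   CF        PV=CF/(1+0.04375)^t    t·PV
  1       687.50       658.6826       658.6826
  2       687.50       631.0732     1,262.1464
  3       687.50       604.6210     1,813.8630
  4       687.50       579.2776     2,317.1105
  5       687.50       554.9965     2,774.9826
  6       687.50       531.7332     3,190.3992
  7       687.50       509.4450     3,566.1148
  8    25,687.50    18,236.8544   145,894.8354
  Σ                 22,306.6836   161,478.1345
Price P = Σ PV = 22,306.6836.
Macaulay duration = Σ(t·PV) / P = 161,478.1345 / 22,306.6836 = 7.23900 half-year periods.
In years: 7.23900 / 2 = 3.61950 years.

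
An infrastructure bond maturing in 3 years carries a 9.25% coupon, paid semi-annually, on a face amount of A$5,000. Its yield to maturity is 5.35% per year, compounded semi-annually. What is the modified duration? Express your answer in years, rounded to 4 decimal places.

2.6347 years

Periodic yield y = 0.02675. First find Macaulay duration:
  t   CF        PV=CF/(1+0.02675)^t    t·PV
  1       231.25       225.2252       225.2252
  2       231.25       219.3574       438.7148
  3       231.25       213.6425       640.9274
  4       231.25       208.0764       832.3057
  5       231.25       202.6554     1,013.2770
  6     5,231.25     4,464.9562    26,789.7374
  Σ                  5,533.9132    29,940.1876
P = 5,533.9132; Macaulay duration = 29,940.1876 / 5,533.9132 = 5.41031 half-year periods = 2.70516 years.
Modified duration = D_Mac / (1 + y) = 2.70516 / 1.02675 = 2.63468 years.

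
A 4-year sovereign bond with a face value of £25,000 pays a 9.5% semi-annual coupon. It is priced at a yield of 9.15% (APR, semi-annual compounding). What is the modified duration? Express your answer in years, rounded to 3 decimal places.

3.274 years

Periodic yield y = 0.04575. First find Macaulay duration:
  t   CF        PV=CF/(1+0.04575)^t    t·PV
  1     1,187.50     1,135.5486     1,135.5486
  2     1,187.50     1,085.8701     2,171.7402
  3     1,187.50     1,038.3649     3,115.0947
  4     1,187.50       992.9380     3,971.7519
  5     1,187.50       949.4984     4,747.4922
  6     1,187.50       907.9593     5,447.7558
  7     1,187.50       868.2374     6,077.6620
  8    26,187.50    18,309.2711   146,474.1685
  Σ                 25,287.6878   173,141.2139
P = 25,287.6878; Macaulay duration = 173,141.2139 / 25,287.6878 = 6.84686 half-year periods = 3.42343 years.
Modified duration = D_Mac / (1 + y) = 3.42343 / 1.04575 = 3.27366 years.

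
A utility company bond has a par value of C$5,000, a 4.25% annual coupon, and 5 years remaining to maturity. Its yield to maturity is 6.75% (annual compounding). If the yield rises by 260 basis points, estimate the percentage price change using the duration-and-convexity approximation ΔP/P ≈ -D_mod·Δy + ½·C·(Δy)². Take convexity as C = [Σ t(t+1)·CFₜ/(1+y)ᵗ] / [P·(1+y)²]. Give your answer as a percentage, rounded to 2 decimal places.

-10.37%

With y = 0.0675:
  t   CF        PV=CF/(1+0.0675)^t    t·PV        t(t+1)·PV
  1       212.50       199.0632       199.0632         398.1265
  2       212.50       186.4761       372.9522       1,118.8566
  3       212.50       174.6849       524.0546       2,096.2184
  4       212.50       163.6392       654.5569       3,272.7844
  5     5,212.50     3,760.1628    18,800.8140     112,804.8842
  Σ                  4,484.0262    20,551.4409     119,690.8701
P = 4,484.0262; D_Mac = 4.58326 yrs; D_mod = 4.29345 yrs; C = 23.42379.
Duration effect: -4.29345 × (+0.026) = -0.111630
Convexity effect: 0.5 × 23.42379 × (0.026)² = +0.0079172
ΔP/P ≈ -0.111630 + 0.0079172 = -0.103712 = -10.3712%.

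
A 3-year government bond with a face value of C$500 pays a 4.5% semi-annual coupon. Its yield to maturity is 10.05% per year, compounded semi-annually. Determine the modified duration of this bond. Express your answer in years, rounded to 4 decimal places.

Periodic yield y = 0.05025. First find Macaulay duration:
  t   CF        PV=CF/(1+0.05025)^t    t·PV
  1        11.25        10.7117        10.7117
  2        11.25        10.1992        20.3984
  3        11.25         9.7112        29.1337
  4        11.25         9.2466        36.9864
  5        11.25         8.8042        44.0209
  6       511.25       380.9581     2,285.7484
  Σ                    429.6310     2,426.9996
P = 429.6310; Macaulay duration = 2,426.9996 / 429.6310 = 5.64903 half-year periods = 2.82452 years.
Modified duration = D_Mac / (1 + y) = 2.82452 / 1.05025 = 2.68938 years.

2.6894 years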